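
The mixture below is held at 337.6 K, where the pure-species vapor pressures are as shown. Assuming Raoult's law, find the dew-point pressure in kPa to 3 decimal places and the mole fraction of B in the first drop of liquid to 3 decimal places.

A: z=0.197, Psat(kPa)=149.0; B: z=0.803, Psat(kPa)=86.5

Pdew = 94.292 kPa, x_B = 0.875

At the dew point ψ → 1, so Σzᵢ/Kᵢ = 1 with Kᵢ = Pᵢˢᵃᵗ/P ⇒ 1/P = Σzᵢ/Pᵢˢᵃᵗ.
1/P = 0.197/149.0 + 0.803/86.5 = 0.010605 ⇒ P = 94.292 kPa
xᵢ = zᵢP/Pᵢˢᵃᵗ ⇒ x_B = 0.803·94.292/86.5 = 0.875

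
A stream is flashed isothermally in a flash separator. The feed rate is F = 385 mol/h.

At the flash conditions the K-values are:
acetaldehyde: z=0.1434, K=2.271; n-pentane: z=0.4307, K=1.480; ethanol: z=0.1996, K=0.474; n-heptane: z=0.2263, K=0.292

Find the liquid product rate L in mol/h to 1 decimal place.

Let β = V/F and solve Σ zᵢ(Kᵢ−1)/(1+β(Kᵢ−1)) = 0.
Check two-phase: ΣzᵢKᵢ = 1.1238 > 1 and Σzᵢ/Kᵢ = 1.5503 > 1, so g(0) = 0.1238 > 0 and g(1) = -0.5503 < 0.
Newton iteration, β⁰ = 0.5:
  β = 0.5000: g = -0.11231, g' = -0.5246 → β = 0.2859
  β = 0.2859: g = -0.00899, g' = -0.4562 → β = 0.2662
Converged at β = 0.2662.
Then V = β·F = 0.2662·385 = 102.5 mol/h and L = F − V = 282.5 mol/h.

L = 282.5 mol/h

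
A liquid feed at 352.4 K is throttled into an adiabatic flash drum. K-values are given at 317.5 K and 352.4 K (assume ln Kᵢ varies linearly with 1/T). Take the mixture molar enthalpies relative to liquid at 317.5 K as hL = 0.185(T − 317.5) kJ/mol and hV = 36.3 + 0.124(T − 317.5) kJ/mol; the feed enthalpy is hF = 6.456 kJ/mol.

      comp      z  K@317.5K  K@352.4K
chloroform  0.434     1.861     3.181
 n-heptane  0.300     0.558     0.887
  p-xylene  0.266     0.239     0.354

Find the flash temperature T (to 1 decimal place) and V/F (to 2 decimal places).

Adiabatic flash: solve Rachford–Rice at each trial T, then check hF = ψ·hV(T) + (1−ψ)·hL(T).
  T = 317.5 K: K = (1.861, 0.558, 0.239), RR gives ψ = 0.073, H_out = 2.665 kJ/mol
  T = 352.4 K: K = (3.181, 0.887, 0.354), RR gives ψ = 0.734, H_out = 31.547 kJ/mol
  T = 334.9 K: K = (2.465, 0.712, 0.294), RR gives ψ = 0.463, H_out = 19.528 kJ/mol
  T = 326.2 K: K = (2.150, 0.632, 0.266), RR gives ψ = 0.294, H_out = 12.135 kJ/mol
  T = 321.9 K: K = (2.004, 0.595, 0.252), RR gives ψ = 0.194, H_out = 7.813 kJ/mol
  T = 319.7 K: K = (1.932, 0.576, 0.246), RR gives ψ = 0.137, H_out = 5.349 kJ/mol
Linear interpolation between T = 319.7 (H_out = 5.349) and T = 321.9 (H_out = 7.813) on hF = 6.456 gives T ≈ 320.7 K, at which ψ = 0.16.

T = 320.7 K, V/F = 0.16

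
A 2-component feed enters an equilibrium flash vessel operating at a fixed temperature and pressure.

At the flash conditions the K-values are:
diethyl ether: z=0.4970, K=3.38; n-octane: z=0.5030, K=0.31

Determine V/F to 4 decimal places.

V/F = 0.5089

Material balance + equilibrium reduce to Σ zᵢ(Kᵢ−1)/(1+V/F(Kᵢ−1)) = 0.
Feasibility: ΣzᵢKᵢ = 1.8358, Σzᵢ/Kᵢ = 1.7696 — both > 1, two phases present.
Iterate (Newton) starting at V/F = 0.5:
  V/F = 0.5000: g = 0.01024, g' = -1.1452 → V/F = 0.5089
Converged at V/F = 0.5089.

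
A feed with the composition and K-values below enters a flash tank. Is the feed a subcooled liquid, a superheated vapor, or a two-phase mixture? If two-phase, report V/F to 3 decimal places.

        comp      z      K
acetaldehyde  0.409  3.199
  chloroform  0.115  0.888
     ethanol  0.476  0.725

superheated vapor

ΣzᵢKᵢ = 1.756; Σzᵢ/Kᵢ = 0.914.
Since Σzᵢ/Kᵢ < 1 the mixture is above its dew point — single vapor phase.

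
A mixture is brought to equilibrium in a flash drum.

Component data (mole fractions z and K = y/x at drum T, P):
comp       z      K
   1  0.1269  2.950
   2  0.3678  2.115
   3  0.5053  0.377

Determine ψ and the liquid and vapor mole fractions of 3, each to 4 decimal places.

Iterate (Newton) starting at ψ = 0.7:
  ψ = 0.7000: g = -0.22330, g' = -0.8473 → ψ = 0.4365
  ψ = 0.4365: g = -0.02283, g' = -0.7177 → ψ = 0.4046
Converged at ψ = 0.4046.
Compositions from xᵢ = zᵢ/(1+ψ(Kᵢ−1)), yᵢ = Kᵢxᵢ:
  1: x = 0.0709, y = 0.2092
  2: x = 0.2534, y = 0.5360
  3: x = 0.6756, y = 0.2547

ψ = 0.4046, x_3 = 0.6756, y_3 = 0.2547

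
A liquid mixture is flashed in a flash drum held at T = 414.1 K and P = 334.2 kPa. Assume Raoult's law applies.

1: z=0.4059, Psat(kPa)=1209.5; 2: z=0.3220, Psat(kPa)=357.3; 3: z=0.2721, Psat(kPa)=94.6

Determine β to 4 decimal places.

Raoult's law: Kᵢ = Pᵢˢᵃᵗ/P = Pᵢˢᵃᵗ/334.2.
  K_1 = 1209.5/334.2 = 3.619090, K_2 = 357.3/334.2 = 1.069120, K_3 = 94.6/334.2 = 0.283064
Material balance + equilibrium reduce to Σ zᵢ(Kᵢ−1)/(1+β(Kᵢ−1)) = 0.
Feasibility: ΣzᵢKᵢ = 1.8903, Σzᵢ/Kᵢ = 1.3746 — both > 1, two phases present.
Iterate (Newton) starting at β = 0.5:
  β = 0.5000: g = 0.17773, g' = -0.8633 → β = 0.7059
  β = 0.7059: g = -0.00056, g' = -0.9178 → β = 0.7053
Converged at β = 0.7053.

β = 0.7053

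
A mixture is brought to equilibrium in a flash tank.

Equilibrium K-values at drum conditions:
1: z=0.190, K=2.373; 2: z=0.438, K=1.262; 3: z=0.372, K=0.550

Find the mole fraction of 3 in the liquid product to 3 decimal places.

x_3 = 0.525

Newton–Raphson from V/F = 0.59:
  V/F = 0.590: g = 0.0156, g' = -0.272 → V/F = 0.647
Converged at V/F = 0.647.
Compositions from xᵢ = zᵢ/(1+V/F(Kᵢ−1)), yᵢ = Kᵢxᵢ:
  1: x = 0.101, y = 0.239
  2: x = 0.374, y = 0.473
  3: x = 0.525, y = 0.289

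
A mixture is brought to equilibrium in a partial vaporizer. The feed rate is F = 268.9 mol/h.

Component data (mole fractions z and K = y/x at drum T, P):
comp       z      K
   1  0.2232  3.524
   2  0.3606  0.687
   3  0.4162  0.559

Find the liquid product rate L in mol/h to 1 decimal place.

Material balance + equilibrium reduce to Σ zᵢ(Kᵢ−1)/(1+ψ(Kᵢ−1)) = 0.
Check two-phase: ΣzᵢKᵢ = 1.2669 > 1 and Σzᵢ/Kᵢ = 1.3328 > 1, so g(0) = 0.2669 > 0 and g(1) = -0.3328 < 0.
Newton–Raphson from ψ = 0.54:
  ψ = 0.5400: g = -0.13833, g' = -0.4453 → ψ = 0.2293
  ψ = 0.2293: g = 0.03102, g' = -0.7116 → ψ = 0.2729
  ψ = 0.2729: g = 0.00150, g' = -0.6454 → ψ = 0.2753
Converged at ψ = 0.2753.
Then V = ψ·F = 0.2753·268.9 = 74.0 mol/h and L = F − V = 194.9 mol/h.

L = 194.9 mol/h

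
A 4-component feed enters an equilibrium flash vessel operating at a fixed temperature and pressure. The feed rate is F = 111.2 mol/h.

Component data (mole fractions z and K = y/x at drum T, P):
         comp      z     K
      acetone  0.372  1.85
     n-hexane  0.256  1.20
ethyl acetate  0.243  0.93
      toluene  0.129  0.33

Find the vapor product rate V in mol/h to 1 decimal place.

V = 96.8 mol/h

Material balance + equilibrium reduce to Σ zᵢ(Kᵢ−1)/(1+β(Kᵢ−1)) = 0.
Feasibility: ΣzᵢKᵢ = 1.264, Σzᵢ/Kᵢ = 1.067 — both > 1, two phases present.
Iterate (Newton) starting at β = 0.5:
  β = 0.500: g = 0.1208, g' = -0.273 → β = 0.943
  β = 0.943: g = -0.0341, g' = -0.518 → β = 0.877
  β = 0.877: g = -0.0028, g' = -0.437 → β = 0.870
Converged at β = 0.870.
Then V = β·F = 0.8701·111.2 = 96.8 mol/h and L = F − V = 14.4 mol/h.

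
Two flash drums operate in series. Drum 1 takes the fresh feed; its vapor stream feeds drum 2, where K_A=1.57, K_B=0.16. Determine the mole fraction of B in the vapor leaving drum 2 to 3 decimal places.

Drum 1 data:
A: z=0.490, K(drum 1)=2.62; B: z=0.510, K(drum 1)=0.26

Drum 1:
Material balance + equilibrium reduce to Σ zᵢ(Kᵢ−1)/(1+ψ₁(Kᵢ−1)) = 0.
Check two-phase: ΣzᵢKᵢ = 1.416 > 1 and Σzᵢ/Kᵢ = 2.149 > 1, so g(0) = 0.416 > 0 and g(1) = -1.149 < 0.
Binary case is linear: z₁(K₁−1)(1+ψ₁(K₂−1)) + z₂(K₂−1)(1+ψ₁(K₁−1)) = 0
⇒ ψ₁ = [z₁(K₁−1)+z₂(K₂−1)] / [−(K₁−1)(K₂−1)] = 0.4164/1.1988 = 0.347
Drum-1 compositions:
  A: x = 0.314, y = 0.822
  B: x = 0.686, y = 0.178
Drum-2 feed = drum-1 vapor: z₂ = (0.8215, 0.1785).
Drum 2:
Material balance + equilibrium reduce to Σ zᵢ(Kᵢ−1)/(1+ψ₂(Kᵢ−1)) = 0.
g(0) = ΣzᵢKᵢ − 1 = 0.318 and g(1) = 1 − Σzᵢ/Kᵢ = -0.639, so a root lies in (0, 1).
Newton iteration, ψ₂⁰ = 0.5:
  ψ₂ = 0.500: g = 0.1059, g' = -0.536 → ψ₂ = 0.698
  ψ₂ = 0.698: g = -0.0271, g' = -0.871 → ψ₂ = 0.667
  ψ₂ = 0.667: g = -0.0013, g' = -0.790 → ψ₂ = 0.665
Converged at ψ₂ = 0.665.
  A: x = 0.596, y = 0.935
  B: x = 0.404, y = 0.065

y_B (drum 2) = 0.065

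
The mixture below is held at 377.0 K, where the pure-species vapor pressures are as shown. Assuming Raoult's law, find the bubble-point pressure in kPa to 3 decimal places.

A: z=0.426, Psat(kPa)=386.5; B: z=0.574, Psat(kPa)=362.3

At the bubble point ψ → 0, so ΣzᵢKᵢ = 1 with Kᵢ = Pᵢˢᵃᵗ/P ⇒ P = ΣzᵢPᵢˢᵃᵗ.
P = 0.426·386.5 + 0.574·362.3 = 372.609 kPa

Pbub = 372.609 kPa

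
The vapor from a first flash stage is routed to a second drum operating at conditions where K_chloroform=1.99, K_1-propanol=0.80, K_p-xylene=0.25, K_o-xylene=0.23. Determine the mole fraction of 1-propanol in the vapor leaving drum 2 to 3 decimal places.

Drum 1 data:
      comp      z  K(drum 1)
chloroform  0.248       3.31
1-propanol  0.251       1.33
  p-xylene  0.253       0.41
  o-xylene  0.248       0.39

y_1-propanol (drum 2) = 0.256

Drum 1:
Let ψ₁ = V/F and solve Σ zᵢ(Kᵢ−1)/(1+ψ₁(Kᵢ−1)) = 0.
g(0) = ΣzᵢKᵢ − 1 = 0.355 and g(1) = 1 − Σzᵢ/Kᵢ = -0.517, so a root lies in (0, 1).
Newton iteration, ψ₁⁰ = 0.5:
  ψ₁ = 0.500: g = -0.0925, g' = -0.673 → ψ₁ = 0.363
  ψ₁ = 0.363: g = 0.0015, g' = -0.708 → ψ₁ = 0.365
Converged at ψ₁ = 0.365.
Drum-1 compositions:
  chloroform: x = 0.135, y = 0.445
  1-propanol: x = 0.224, y = 0.298
  p-xylene: x = 0.322, y = 0.132
  o-xylene: x = 0.319, y = 0.124
Drum-2 feed = drum-1 vapor: z₂ = (0.4455, 0.2980, 0.1322, 0.1244).
Drum 2:
Rachford–Rice: g(ψ₂) = Σ zᵢ(Kᵢ−1)/(1+ψ₂(Kᵢ−1)) = 0.
Feasibility: ΣzᵢKᵢ = 1.186, Σzᵢ/Kᵢ = 1.666 — both > 1, two phases present.
Newton–Raphson from ψ₂ = 0.5:
  ψ₂ = 0.500: g = -0.0856, g' = -0.595 → ψ₂ = 0.356
  ψ₂ = 0.356: g = -0.0054, g' = -0.531 → ψ₂ = 0.346
Converged at ψ₂ = 0.346.
  chloroform: x = 0.332, y = 0.660
  1-propanol: x = 0.320, y = 0.256
  p-xylene: x = 0.179, y = 0.045
  o-xylene: x = 0.170, y = 0.039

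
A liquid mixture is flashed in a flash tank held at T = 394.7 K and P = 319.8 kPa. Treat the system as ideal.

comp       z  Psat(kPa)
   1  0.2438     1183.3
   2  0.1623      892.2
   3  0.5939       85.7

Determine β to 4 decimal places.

β = 0.2966

Raoult's law: Kᵢ = Pᵢˢᵃᵗ/P = Pᵢˢᵃᵗ/319.8.
  K_1 = 1183.3/319.8 = 3.700125, K_2 = 892.2/319.8 = 2.789869, K_3 = 85.7/319.8 = 0.267980
Let β = V/F and solve Σ zᵢ(Kᵢ−1)/(1+β(Kᵢ−1)) = 0.
g(0) = ΣzᵢKᵢ − 1 = 0.5140 and g(1) = 1 − Σzᵢ/Kᵢ = -1.3403, so a root lies in (0, 1).
Newton iteration, β⁰ = 0.67:
  β = 0.6700: g = -0.48677, g' = -1.5585 → β = 0.3577
  β = 0.3577: g = -0.07695, g' = -1.2373 → β = 0.2955
  β = 0.2955: g = 0.00144, g' = -1.2905 → β = 0.2966
Converged at β = 0.2966.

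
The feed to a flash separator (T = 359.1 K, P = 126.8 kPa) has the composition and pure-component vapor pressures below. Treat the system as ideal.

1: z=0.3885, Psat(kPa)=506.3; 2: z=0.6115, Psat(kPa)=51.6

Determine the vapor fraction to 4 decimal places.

Raoult's law: Kᵢ = Pᵢˢᵃᵗ/P = Pᵢˢᵃᵗ/126.8.
  K_1 = 506.3/126.8 = 3.992902, K_2 = 51.6/126.8 = 0.406940
Rachford–Rice: g(ψ) = Σ zᵢ(Kᵢ−1)/(1+ψ(Kᵢ−1)) = 0.
g(0) = ΣzᵢKᵢ − 1 = 0.8001 and g(1) = 1 − Σzᵢ/Kᵢ = -0.6000, so a root lies in (0, 1).
Binary case is linear: z₁(K₁−1)(1+ψ(K₂−1)) + z₂(K₂−1)(1+ψ(K₁−1)) = 0
⇒ ψ = [z₁(K₁−1)+z₂(K₂−1)] / [−(K₁−1)(K₂−1)] = 0.80009/1.77497 = 0.4508

ψ = 0.4508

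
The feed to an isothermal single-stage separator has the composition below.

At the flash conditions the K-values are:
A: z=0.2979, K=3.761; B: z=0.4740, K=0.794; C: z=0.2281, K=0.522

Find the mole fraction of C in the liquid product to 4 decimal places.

x_C = 0.3443

Material balance + equilibrium reduce to Σ zᵢ(Kᵢ−1)/(1+ψ(Kᵢ−1)) = 0.
g(0) = ΣzᵢKᵢ − 1 = 0.6158 and g(1) = 1 − Σzᵢ/Kᵢ = -0.1132, so a root lies in (0, 1).
Newton–Raphson from ψ = 0.5:
  ψ = 0.5000: g = 0.09339, g' = -0.5157 → ψ = 0.6811
  ψ = 0.6811: g = 0.01031, g' = -0.4155 → ψ = 0.7059
  ψ = 0.7059: g = 0.00010, g' = -0.4074 → ψ = 0.7061
Converged at ψ = 0.7061.
Compositions from xᵢ = zᵢ/(1+ψ(Kᵢ−1)), yᵢ = Kᵢxᵢ:
  A: x = 0.1010, y = 0.3798
  B: x = 0.5547, y = 0.4404
  C: x = 0.3443, y = 0.1797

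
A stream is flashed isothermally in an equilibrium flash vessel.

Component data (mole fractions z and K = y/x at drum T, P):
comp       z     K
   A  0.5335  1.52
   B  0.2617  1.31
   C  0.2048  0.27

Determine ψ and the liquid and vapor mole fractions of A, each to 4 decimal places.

Rachford–Rice: g(ψ) = Σ zᵢ(Kᵢ−1)/(1+ψ(Kᵢ−1)) = 0.
Feasibility: ΣzᵢKᵢ = 1.2090, Σzᵢ/Kᵢ = 1.3093 — both > 1, two phases present.
Iterate (Newton) starting at ψ = 0.5:
  ψ = 0.5000: g = 0.05498, g' = -0.3804 → ψ = 0.6445
  ψ = 0.6445: g = -0.00695, g' = -0.4877 → ψ = 0.6303
  ψ = 0.6303: g = -0.00010, g' = -0.4738 → ψ = 0.6301
Converged at ψ = 0.6301.
Compositions from xᵢ = zᵢ/(1+ψ(Kᵢ−1)), yᵢ = Kᵢxᵢ:
  A: x = 0.4018, y = 0.6108
  B: x = 0.2189, y = 0.2868
  C: x = 0.3792, y = 0.1024

ψ = 0.6301, x_A = 0.4018, y_A = 0.6108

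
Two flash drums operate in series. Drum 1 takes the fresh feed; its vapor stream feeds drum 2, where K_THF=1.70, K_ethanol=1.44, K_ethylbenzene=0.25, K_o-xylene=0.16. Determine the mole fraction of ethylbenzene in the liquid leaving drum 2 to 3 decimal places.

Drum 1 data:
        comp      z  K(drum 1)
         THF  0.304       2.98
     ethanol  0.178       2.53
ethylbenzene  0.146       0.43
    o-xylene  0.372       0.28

x_ethylbenzene (drum 2) = 0.143

Drum 1:
Newton–Raphson from ψ₁ = 0.5:
  ψ₁ = 0.500: g = -0.0781, g' = -0.998 → ψ₁ = 0.422
  ψ₁ = 0.422: g = -0.0007, g' = -0.988 → ψ₁ = 0.421
Converged at ψ₁ = 0.421.
Drum-1 compositions:
  THF: x = 0.166, y = 0.494
  ethanol: x = 0.108, y = 0.274
  ethylbenzene: x = 0.192, y = 0.083
  o-xylene: x = 0.534, y = 0.149
Drum-2 feed = drum-1 vapor: z₂ = (0.4940, 0.2739, 0.0826, 0.1495).
Drum 2:
Rachford–Rice: g(ψ₂) = Σ zᵢ(Kᵢ−1)/(1+ψ₂(Kᵢ−1)) = 0.
g(0) = ΣzᵢKᵢ − 1 = 0.279 and g(1) = 1 − Σzᵢ/Kᵢ = -0.745, so a root lies in (0, 1).
Newton iteration, ψ₂⁰ = 0.45:
  ψ₂ = 0.450: g = 0.0682, g' = -0.555 → ψ₂ = 0.573
  ψ₂ = 0.573: g = -0.0075, g' = -0.692 → ψ₂ = 0.562
Converged at ψ₂ = 0.562.
  THF: x = 0.355, y = 0.603
  ethanol: x = 0.220, y = 0.316
  ethylbenzene: x = 0.143, y = 0.036
  o-xylene: x = 0.283, y = 0.045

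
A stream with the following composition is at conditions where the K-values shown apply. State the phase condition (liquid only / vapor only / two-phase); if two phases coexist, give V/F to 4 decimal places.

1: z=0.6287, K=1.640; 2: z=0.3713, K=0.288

two-phase, V/F = 0.3028

ΣzᵢKᵢ = 1.1380; Σzᵢ/Kᵢ = 1.6726.
Both exceed 1, so a two-phase solution exists.
Material balance + equilibrium reduce to Σ zᵢ(Kᵢ−1)/(1+ψ(Kᵢ−1)) = 0.
Binary case is linear: z₁(K₁−1)(1+ψ(K₂−1)) + z₂(K₂−1)(1+ψ(K₁−1)) = 0
⇒ ψ = [z₁(K₁−1)+z₂(K₂−1)] / [−(K₁−1)(K₂−1)] = 0.13800/0.45568 = 0.3028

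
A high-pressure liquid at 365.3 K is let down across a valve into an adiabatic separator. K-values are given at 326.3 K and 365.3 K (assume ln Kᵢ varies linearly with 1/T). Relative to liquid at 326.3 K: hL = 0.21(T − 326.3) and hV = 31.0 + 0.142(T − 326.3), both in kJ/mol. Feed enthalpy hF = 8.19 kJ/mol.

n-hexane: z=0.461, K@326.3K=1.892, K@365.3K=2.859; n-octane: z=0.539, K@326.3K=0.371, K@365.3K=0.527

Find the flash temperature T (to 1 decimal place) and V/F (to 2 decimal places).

T = 331.9 K, V/F = 0.23

Adiabatic flash: solve Rachford–Rice at each trial T, then check hF = ψ·hV(T) + (1−ψ)·hL(T).
  T = 326.3 K: K = (1.892, 0.371), RR gives ψ = 0.129, H_out = 3.988 kJ/mol
  T = 365.3 K: K = (2.859, 0.527), RR gives ψ = 0.685, H_out = 27.600 kJ/mol
  T = 345.8 K: K = (2.353, 0.447), RR gives ψ = 0.435, H_out = 16.992 kJ/mol
  T = 336.1 K: K = (2.118, 0.408), RR gives ψ = 0.297, H_out = 11.066 kJ/mol
  T = 331.2 K: K = (2.003, 0.389), RR gives ψ = 0.218, H_out = 7.712 kJ/mol
  T = 333.6 K: K = (2.059, 0.399), RR gives ψ = 0.258, H_out = 9.394 kJ/mol
Linear interpolation between T = 331.2 (H_out = 7.712) and T = 333.6 (H_out = 9.394) on hF = 8.19 gives T ≈ 331.9 K, at which ψ = 0.23.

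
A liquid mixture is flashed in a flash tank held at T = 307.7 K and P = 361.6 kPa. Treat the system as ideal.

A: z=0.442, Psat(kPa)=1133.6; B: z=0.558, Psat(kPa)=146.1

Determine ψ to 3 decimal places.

Raoult's law: Kᵢ = Pᵢˢᵃᵗ/P = Pᵢˢᵃᵗ/361.6.
  K_A = 1133.6/361.6 = 3.13496, K_B = 146.1/361.6 = 0.40404
Material balance + equilibrium reduce to Σ zᵢ(Kᵢ−1)/(1+ψ(Kᵢ−1)) = 0.
Feasibility: ΣzᵢKᵢ = 1.611, Σzᵢ/Kᵢ = 1.522 — both > 1, two phases present.
Newton–Raphson from ψ = 0.5:
  ψ = 0.500: g = -0.0173, g' = -0.873 → ψ = 0.480
Converged at ψ = 0.480.

ψ = 0.480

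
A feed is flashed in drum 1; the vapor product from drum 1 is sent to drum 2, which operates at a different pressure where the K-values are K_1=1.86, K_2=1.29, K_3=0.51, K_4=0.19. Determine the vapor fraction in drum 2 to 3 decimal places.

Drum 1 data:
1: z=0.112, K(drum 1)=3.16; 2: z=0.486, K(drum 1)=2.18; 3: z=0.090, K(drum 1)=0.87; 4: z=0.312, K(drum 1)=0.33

Drum 1:
Material balance + equilibrium reduce to Σ zᵢ(Kᵢ−1)/(1+ψ₁(Kᵢ−1)) = 0.
Check two-phase: ΣzᵢKᵢ = 1.595 > 1 and Σzᵢ/Kᵢ = 1.307 > 1, so g(0) = 0.595 > 0 and g(1) = -0.307 < 0.
Newton iteration, ψ₁⁰ = 0.5:
  ψ₁ = 0.500: g = 0.1501, g' = -0.707 → ψ₁ = 0.712
  ψ₁ = 0.712: g = -0.0059, g' = -0.795 → ψ₁ = 0.705
Converged at ψ₁ = 0.705.
Drum-1 compositions:
  1: x = 0.044, y = 0.140
  2: x = 0.265, y = 0.578
  3: x = 0.099, y = 0.086
  4: x = 0.591, y = 0.195
Drum-2 feed = drum-1 vapor: z₂ = (0.1403, 0.5784, 0.0862, 0.1951).
Drum 2:
Rachford–Rice: g(ψ₂) = Σ zᵢ(Kᵢ−1)/(1+ψ₂(Kᵢ−1)) = 0.
g(0) = ΣzᵢKᵢ − 1 = 0.088 and g(1) = 1 − Σzᵢ/Kᵢ = -0.720, so a root lies in (0, 1).
Newton–Raphson from ψ₂ = 0.53:
  ψ₂ = 0.530: g = -0.1057, g' = -0.516 → ψ₂ = 0.325
  ψ₂ = 0.325: g = -0.0172, g' = -0.369 → ψ₂ = 0.279
  ψ₂ = 0.279: g = -0.0005, g' = -0.350 → ψ₂ = 0.277
Converged at ψ₂ = 0.277.
  1: x = 0.113, y = 0.211
  2: x = 0.535, y = 0.691
  3: x = 0.100, y = 0.051
  4: x = 0.252, y = 0.048

V/F (drum 2) = 0.277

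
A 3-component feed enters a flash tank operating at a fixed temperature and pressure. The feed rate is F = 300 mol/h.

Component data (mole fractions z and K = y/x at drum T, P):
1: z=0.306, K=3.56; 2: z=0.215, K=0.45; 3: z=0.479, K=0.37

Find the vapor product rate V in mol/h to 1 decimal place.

V = 70.3 mol/h

Rachford–Rice: g(V/F) = Σ zᵢ(Kᵢ−1)/(1+V/F(Kᵢ−1)) = 0.
g(0) = ΣzᵢKᵢ − 1 = 0.363 and g(1) = 1 − Σzᵢ/Kᵢ = -0.858, so a root lies in (0, 1).
Iterate (Newton) starting at V/F = 0.5:
  V/F = 0.500: g = -0.2601, g' = -0.915 → V/F = 0.216
  V/F = 0.216: g = 0.0213, g' = -1.171 → V/F = 0.234
Converged at V/F = 0.234.
Then V = V/F·F = 0.2342·300 = 70.3 mol/h and L = F − V = 229.7 mol/h.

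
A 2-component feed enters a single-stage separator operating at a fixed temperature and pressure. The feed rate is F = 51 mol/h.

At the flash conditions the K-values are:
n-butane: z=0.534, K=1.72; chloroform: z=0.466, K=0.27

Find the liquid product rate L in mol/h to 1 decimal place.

L = 46.7 mol/h

Binary case is linear: z₁(K₁−1)(1+ψ(K₂−1)) + z₂(K₂−1)(1+ψ(K₁−1)) = 0
⇒ ψ = [z₁(K₁−1)+z₂(K₂−1)] / [−(K₁−1)(K₂−1)] = 0.0443/0.5256 = 0.084
Then V = ψ·F = 0.0843·51 = 4.3 mol/h and L = F − V = 46.7 mol/h.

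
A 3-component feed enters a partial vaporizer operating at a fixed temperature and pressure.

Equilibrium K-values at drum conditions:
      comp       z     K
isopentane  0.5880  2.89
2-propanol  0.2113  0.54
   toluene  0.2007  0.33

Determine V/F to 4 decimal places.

Material balance + equilibrium reduce to Σ zᵢ(Kᵢ−1)/(1+V/F(Kᵢ−1)) = 0.
g(0) = ΣzᵢKᵢ − 1 = 0.8797 and g(1) = 1 − Σzᵢ/Kᵢ = -0.2029, so a root lies in (0, 1).
Newton iteration, V/F⁰ = 0.43:
  V/F = 0.4300: g = 0.30302, g' = -0.8865 → V/F = 0.7718
  V/F = 0.7718: g = 0.02280, g' = -0.8413 → V/F = 0.7989
  V/F = 0.7989: g = -0.00027, g' = -0.8623 → V/F = 0.7986
Converged at V/F = 0.7986.

V/F = 0.7986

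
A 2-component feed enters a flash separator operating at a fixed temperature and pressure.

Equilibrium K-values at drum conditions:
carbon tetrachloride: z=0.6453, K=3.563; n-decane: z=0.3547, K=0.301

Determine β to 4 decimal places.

Material balance + equilibrium reduce to Σ zᵢ(Kᵢ−1)/(1+β(Kᵢ−1)) = 0.
g(0) = ΣzᵢKᵢ − 1 = 1.4060 and g(1) = 1 − Σzᵢ/Kᵢ = -0.3595, so a root lies in (0, 1).
Newton iteration, β⁰ = 0.5:
  β = 0.5000: g = 0.34377, g' = -1.2239 → β = 0.7809
  β = 0.7809: g = 0.00513, g' = -1.3108 → β = 0.7848
Converged at β = 0.7848.

β = 0.7848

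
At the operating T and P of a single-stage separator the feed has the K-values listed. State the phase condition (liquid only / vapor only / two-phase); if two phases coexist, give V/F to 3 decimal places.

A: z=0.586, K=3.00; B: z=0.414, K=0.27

ΣzᵢKᵢ = 1.870; Σzᵢ/Kᵢ = 1.729.
Both exceed 1, so a two-phase solution exists.
Rachford–Rice: g(ψ) = Σ zᵢ(Kᵢ−1)/(1+ψ(Kᵢ−1)) = 0.
Binary case is linear: z₁(K₁−1)(1+ψ(K₂−1)) + z₂(K₂−1)(1+ψ(K₁−1)) = 0
⇒ ψ = [z₁(K₁−1)+z₂(K₂−1)] / [−(K₁−1)(K₂−1)] = 0.8698/1.4600 = 0.596

two-phase, V/F = 0.596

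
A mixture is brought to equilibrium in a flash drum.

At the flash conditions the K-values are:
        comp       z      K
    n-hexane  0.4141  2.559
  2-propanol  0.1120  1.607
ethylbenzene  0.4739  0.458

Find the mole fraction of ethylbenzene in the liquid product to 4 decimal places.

Material balance + equilibrium reduce to Σ zᵢ(Kᵢ−1)/(1+V/F(Kᵢ−1)) = 0.
Feasibility: ΣzᵢKᵢ = 1.4567, Σzᵢ/Kᵢ = 1.2662 — both > 1, two phases present.
Iterate (Newton) starting at V/F = 0.52:
  V/F = 0.5200: g = 0.05056, g' = -0.6007 → V/F = 0.6042
  V/F = 0.6042: g = 0.00028, g' = -0.5968 → V/F = 0.6046
Converged at V/F = 0.6046.
Compositions from xᵢ = zᵢ/(1+V/F(Kᵢ−1)), yᵢ = Kᵢxᵢ:
  n-hexane: x = 0.2132, y = 0.5455
  2-propanol: x = 0.0819, y = 0.1317
  ethylbenzene: x = 0.7049, y = 0.3228

x_ethylbenzene = 0.7049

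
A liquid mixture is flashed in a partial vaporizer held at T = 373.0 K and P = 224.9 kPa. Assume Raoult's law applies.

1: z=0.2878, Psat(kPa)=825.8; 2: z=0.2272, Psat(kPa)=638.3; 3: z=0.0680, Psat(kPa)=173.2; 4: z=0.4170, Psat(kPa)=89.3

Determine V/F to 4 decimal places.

Raoult's law: Kᵢ = Pᵢˢᵃᵗ/P = Pᵢˢᵃᵗ/224.9.
  K_1 = 825.8/224.9 = 3.671854, K_2 = 638.3/224.9 = 2.838150, K_3 = 173.2/224.9 = 0.770120, K_4 = 89.3/224.9 = 0.397065
Rachford–Rice: g(V/F) = Σ zᵢ(Kᵢ−1)/(1+V/F(Kᵢ−1)) = 0.
Check two-phase: ΣzᵢKᵢ = 1.9195 > 1 and Σzᵢ/Kᵢ = 1.2969 > 1, so g(0) = 0.9195 > 0 and g(1) = -0.2969 < 0.
Newton iteration, V/F⁰ = 0.41:
  V/F = 0.4100: g = 0.25387, g' = -0.9894 → V/F = 0.6666
  V/F = 0.6666: g = 0.02534, g' = -0.8495 → V/F = 0.6964
  V/F = 0.6964: g = -0.00006, g' = -0.8543 → V/F = 0.6963
Converged at V/F = 0.6963.

V/F = 0.6963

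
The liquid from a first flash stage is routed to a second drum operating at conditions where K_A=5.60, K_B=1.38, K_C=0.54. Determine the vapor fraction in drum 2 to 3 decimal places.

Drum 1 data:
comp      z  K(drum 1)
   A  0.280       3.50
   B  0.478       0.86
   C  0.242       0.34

Drum 1:
Let ψ₁ = V/F and solve Σ zᵢ(Kᵢ−1)/(1+ψ₁(Kᵢ−1)) = 0.
g(0) = ΣzᵢKᵢ − 1 = 0.473 and g(1) = 1 − Σzᵢ/Kᵢ = -0.348, so a root lies in (0, 1).
Newton iteration, ψ₁⁰ = 0.5:
  ψ₁ = 0.500: g = 0.0008, g' = -0.591 → ψ₁ = 0.501
Converged at ψ₁ = 0.501.
Drum-1 compositions:
  A: x = 0.124, y = 0.435
  B: x = 0.514, y = 0.442
  C: x = 0.362, y = 0.123
Drum-2 feed = drum-1 liquid: z₂ = (0.1243, 0.5141, 0.3617).
Drum 2:
Let ψ₂ = V/F and solve Σ zᵢ(Kᵢ−1)/(1+ψ₂(Kᵢ−1)) = 0.
Check two-phase: ΣzᵢKᵢ = 1.601 > 1 and Σzᵢ/Kᵢ = 1.064 > 1, so g(0) = 0.601 > 0 and g(1) = -0.064 < 0.
Newton–Raphson from ψ₂ = 0.5:
  ψ₂ = 0.500: g = 0.1213, g' = -0.423 → ψ₂ = 0.787
  ψ₂ = 0.787: g = 0.0134, g' = -0.355 → ψ₂ = 0.825
Converged at ψ₂ = 0.825.
  A: x = 0.026, y = 0.145
  B: x = 0.391, y = 0.540
  C: x = 0.583, y = 0.315

V/F (drum 2) = 0.825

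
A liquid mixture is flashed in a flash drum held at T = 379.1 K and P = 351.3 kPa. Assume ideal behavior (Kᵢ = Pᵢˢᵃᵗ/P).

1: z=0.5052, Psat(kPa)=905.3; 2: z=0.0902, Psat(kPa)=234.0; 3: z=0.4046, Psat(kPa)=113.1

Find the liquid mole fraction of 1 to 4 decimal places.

Raoult's law: Kᵢ = Pᵢˢᵃᵗ/P = Pᵢˢᵃᵗ/351.3.
  K_1 = 905.3/351.3 = 2.577000, K_2 = 234.0/351.3 = 0.666097, K_3 = 113.1/351.3 = 0.321947
Iterate (Newton) starting at ψ = 0.5:
  ψ = 0.5000: g = -0.00575, g' = -0.8331 → ψ = 0.4931
Converged at ψ = 0.4931.
Compositions from xᵢ = zᵢ/(1+ψ(Kᵢ−1)), yᵢ = Kᵢxᵢ:
  1: x = 0.2842, y = 0.7324
  2: x = 0.1080, y = 0.0719
  3: x = 0.6078, y = 0.1957

x_1 = 0.2842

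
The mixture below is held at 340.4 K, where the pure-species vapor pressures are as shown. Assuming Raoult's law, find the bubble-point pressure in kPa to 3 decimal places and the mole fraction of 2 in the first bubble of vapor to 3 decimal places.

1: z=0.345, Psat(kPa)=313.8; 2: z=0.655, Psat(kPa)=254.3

At the bubble point ψ → 0, so ΣzᵢKᵢ = 1 with Kᵢ = Pᵢˢᵃᵗ/P ⇒ P = ΣzᵢPᵢˢᵃᵗ.
P = 0.345·313.8 + 0.655·254.3 = 274.827 kPa
yᵢ = zᵢPᵢˢᵃᵗ/P ⇒ y_2 = 0.655·254.3/274.827 = 0.606

Pbub = 274.827 kPa, y_2 = 0.606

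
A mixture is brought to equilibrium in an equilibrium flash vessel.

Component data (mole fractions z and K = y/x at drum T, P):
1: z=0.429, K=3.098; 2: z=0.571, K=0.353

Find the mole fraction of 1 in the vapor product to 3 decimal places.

y_1 = 0.730

Binary case is linear: z₁(K₁−1)(1+ψ(K₂−1)) + z₂(K₂−1)(1+ψ(K₁−1)) = 0
⇒ ψ = [z₁(K₁−1)+z₂(K₂−1)] / [−(K₁−1)(K₂−1)] = 0.5306/1.3574 = 0.391
Compositions from xᵢ = zᵢ/(1+ψ(Kᵢ−1)), yᵢ = Kᵢxᵢ:
  1: x = 0.236, y = 0.730
  2: x = 0.764, y = 0.270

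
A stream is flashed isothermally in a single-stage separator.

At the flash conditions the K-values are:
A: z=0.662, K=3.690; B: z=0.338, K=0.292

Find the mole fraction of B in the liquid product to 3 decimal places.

Newton iteration, ψ⁰ = 0.5:
  ψ = 0.500: g = 0.3890, g' = -1.277 → ψ = 0.805
  ψ = 0.805: g = 0.0067, g' = -1.393 → ψ = 0.809
Converged at ψ = 0.809.
Compositions from xᵢ = zᵢ/(1+ψ(Kᵢ−1)), yᵢ = Kᵢxᵢ:
  A: x = 0.208, y = 0.769
  B: x = 0.792, y = 0.231

x_B = 0.792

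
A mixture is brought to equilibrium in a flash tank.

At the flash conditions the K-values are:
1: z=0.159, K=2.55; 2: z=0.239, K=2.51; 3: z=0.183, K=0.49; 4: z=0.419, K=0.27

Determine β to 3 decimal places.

Let β = V/F and solve Σ zᵢ(Kᵢ−1)/(1+β(Kᵢ−1)) = 0.
Feasibility: ΣzᵢKᵢ = 1.208, Σzᵢ/Kᵢ = 2.083 — both > 1, two phases present.
Newton–Raphson from β = 0.54:
  β = 0.540: g = -0.3008, g' = -0.978 → β = 0.232
  β = 0.232: g = -0.0259, g' = -0.890 → β = 0.203
  β = 0.203: g = 0.0002, g' = -0.907 → β = 0.204
Converged at β = 0.204.

β = 0.204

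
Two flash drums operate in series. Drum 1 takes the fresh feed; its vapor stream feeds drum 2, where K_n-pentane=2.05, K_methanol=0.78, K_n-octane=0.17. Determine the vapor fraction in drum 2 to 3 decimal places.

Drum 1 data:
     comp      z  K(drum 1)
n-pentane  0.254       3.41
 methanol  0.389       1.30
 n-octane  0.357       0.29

V/F (drum 2) = 0.388

Drum 1:
Let ψ₁ = V/F and solve Σ zᵢ(Kᵢ−1)/(1+ψ₁(Kᵢ−1)) = 0.
g(0) = ΣzᵢKᵢ − 1 = 0.475 and g(1) = 1 − Σzᵢ/Kᵢ = -0.605, so a root lies in (0, 1).
Newton–Raphson from ψ₁ = 0.5:
  ψ₁ = 0.500: g = -0.0139, g' = -0.762 → ψ₁ = 0.482
Converged at ψ₁ = 0.482.
Drum-1 compositions:
  n-pentane: x = 0.118, y = 0.401
  methanol: x = 0.340, y = 0.442
  n-octane: x = 0.543, y = 0.157
Drum-2 feed = drum-1 vapor: z₂ = (0.4008, 0.4418, 0.1573).
Drum 2:
Material balance + equilibrium reduce to Σ zᵢ(Kᵢ−1)/(1+ψ₂(Kᵢ−1)) = 0.
Check two-phase: ΣzᵢKᵢ = 1.193 > 1 and Σzᵢ/Kᵢ = 1.688 > 1, so g(0) = 0.193 > 0 and g(1) = -0.688 < 0.
Newton–Raphson from ψ₂ = 0.5:
  ψ₂ = 0.500: g = -0.0565, g' = -0.534 → ψ₂ = 0.394
  ψ₂ = 0.394: g = -0.0029, g' = -0.486 → ψ₂ = 0.388
Converged at ψ₂ = 0.388.
  n-pentane: x = 0.285, y = 0.584
  methanol: x = 0.483, y = 0.377
  n-octane: x = 0.232, y = 0.039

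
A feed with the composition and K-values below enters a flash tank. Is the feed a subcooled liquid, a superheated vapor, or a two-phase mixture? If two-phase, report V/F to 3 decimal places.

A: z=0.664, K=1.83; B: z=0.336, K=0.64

ΣzᵢKᵢ = 1.430; Σzᵢ/Kᵢ = 0.888.
Since Σzᵢ/Kᵢ < 1 the mixture is above its dew point — single vapor phase.

superheated vapor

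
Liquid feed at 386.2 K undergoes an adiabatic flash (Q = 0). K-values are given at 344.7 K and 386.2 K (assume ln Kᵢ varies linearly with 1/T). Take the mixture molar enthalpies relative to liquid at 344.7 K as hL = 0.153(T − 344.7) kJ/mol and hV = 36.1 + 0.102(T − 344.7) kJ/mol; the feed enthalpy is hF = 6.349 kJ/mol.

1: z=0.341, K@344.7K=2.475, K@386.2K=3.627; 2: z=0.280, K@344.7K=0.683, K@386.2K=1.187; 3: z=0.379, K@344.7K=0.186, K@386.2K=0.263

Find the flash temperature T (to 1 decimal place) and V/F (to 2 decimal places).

Adiabatic flash: solve Rachford–Rice at each trial T, then check hF = ψ·hV(T) + (1−ψ)·hL(T).
  T = 344.7 K: K = (2.475, 0.683, 0.186), RR gives ψ = 0.112, H_out = 4.051 kJ/mol
  T = 386.2 K: K = (3.627, 1.187, 0.263), RR gives ψ = 0.493, H_out = 23.086 kJ/mol
  T = 365.4 K: K = (3.027, 0.914, 0.223), RR gives ψ = 0.323, H_out = 14.488 kJ/mol
  T = 355.0 K: K = (2.744, 0.793, 0.204), RR gives ψ = 0.224, H_out = 9.538 kJ/mol
  T = 349.9 K: K = (2.609, 0.737, 0.195), RR gives ψ = 0.171, H_out = 6.907 kJ/mol
  T = 347.3 K: K = (2.542, 0.710, 0.191), RR gives ψ = 0.142, H_out = 5.503 kJ/mol
  T = 348.6 K: K = (2.575, 0.723, 0.193), RR gives ψ = 0.156, H_out = 6.211 kJ/mol
Linear interpolation between T = 348.6 (H_out = 6.211) and T = 349.9 (H_out = 6.907) on hF = 6.349 gives T ≈ 348.9 K, at which ψ = 0.16.

T = 348.9 K, V/F = 0.16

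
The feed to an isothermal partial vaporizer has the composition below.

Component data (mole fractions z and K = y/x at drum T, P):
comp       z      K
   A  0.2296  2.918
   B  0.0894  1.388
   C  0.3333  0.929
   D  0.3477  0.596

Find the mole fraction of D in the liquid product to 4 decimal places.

x_D = 0.4794

Rachford–Rice: g(ψ) = Σ zᵢ(Kᵢ−1)/(1+ψ(Kᵢ−1)) = 0.
Check two-phase: ΣzᵢKᵢ = 1.3109 > 1 and Σzᵢ/Kᵢ = 1.0853 > 1, so g(0) = 0.3109 > 0 and g(1) = -0.0853 < 0.
Newton–Raphson from ψ = 0.5:
  ψ = 0.5000: g = 0.05328, g' = -0.3205 → ψ = 0.6663
  ψ = 0.6663: g = 0.00384, g' = -0.2794 → ψ = 0.6800
  ψ = 0.6800: g = 0.00001, g' = -0.2772 → ψ = 0.6801
Converged at ψ = 0.6801.
Compositions from xᵢ = zᵢ/(1+ψ(Kᵢ−1)), yᵢ = Kᵢxᵢ:
  A: x = 0.0996, y = 0.2907
  B: x = 0.0707, y = 0.0982
  C: x = 0.3502, y = 0.3253
  D: x = 0.4794, y = 0.2857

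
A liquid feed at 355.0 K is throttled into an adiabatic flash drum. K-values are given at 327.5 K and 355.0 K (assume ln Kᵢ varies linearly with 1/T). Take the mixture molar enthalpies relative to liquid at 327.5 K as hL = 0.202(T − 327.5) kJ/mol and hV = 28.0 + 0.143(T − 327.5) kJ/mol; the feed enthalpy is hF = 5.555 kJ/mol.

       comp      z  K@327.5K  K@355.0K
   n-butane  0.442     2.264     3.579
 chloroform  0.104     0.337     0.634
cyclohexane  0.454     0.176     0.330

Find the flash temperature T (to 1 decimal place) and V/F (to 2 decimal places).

T = 331.0 K, V/F = 0.17

Adiabatic flash: solve Rachford–Rice at each trial T, then check hF = ψ·hV(T) + (1−ψ)·hL(T).
  T = 327.5 K: K = (2.264, 0.337, 0.176), RR gives ψ = 0.115, H_out = 3.217 kJ/mol
  T = 355.0 K: K = (3.579, 0.634, 0.330), RR gives ψ = 0.494, H_out = 18.589 kJ/mol
  T = 341.2 K: K = (2.871, 0.468, 0.244), RR gives ψ = 0.318, H_out = 11.408 kJ/mol
  T = 334.4 K: K = (2.558, 0.399, 0.208), RR gives ψ = 0.225, H_out = 7.603 kJ/mol
  T = 330.9 K: K = (2.406, 0.366, 0.191), RR gives ψ = 0.172, H_out = 5.467 kJ/mol
  T = 332.6 K: K = (2.479, 0.382, 0.199), RR gives ψ = 0.198, H_out = 6.524 kJ/mol
Linear interpolation between T = 330.9 (H_out = 5.467) and T = 332.6 (H_out = 6.524) on hF = 5.555 gives T ≈ 331.0 K, at which ψ = 0.17.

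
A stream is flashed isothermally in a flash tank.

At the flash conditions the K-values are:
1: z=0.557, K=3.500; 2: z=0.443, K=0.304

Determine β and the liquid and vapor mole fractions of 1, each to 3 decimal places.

Binary case is linear: z₁(K₁−1)(1+β(K₂−1)) + z₂(K₂−1)(1+β(K₁−1)) = 0
⇒ β = [z₁(K₁−1)+z₂(K₂−1)] / [−(K₁−1)(K₂−1)] = 1.0842/1.7400 = 0.623
Compositions from xᵢ = zᵢ/(1+β(Kᵢ−1)), yᵢ = Kᵢxᵢ:
  1: x = 0.218, y = 0.762
  2: x = 0.782, y = 0.238

β = 0.623, x_1 = 0.218, y_1 = 0.762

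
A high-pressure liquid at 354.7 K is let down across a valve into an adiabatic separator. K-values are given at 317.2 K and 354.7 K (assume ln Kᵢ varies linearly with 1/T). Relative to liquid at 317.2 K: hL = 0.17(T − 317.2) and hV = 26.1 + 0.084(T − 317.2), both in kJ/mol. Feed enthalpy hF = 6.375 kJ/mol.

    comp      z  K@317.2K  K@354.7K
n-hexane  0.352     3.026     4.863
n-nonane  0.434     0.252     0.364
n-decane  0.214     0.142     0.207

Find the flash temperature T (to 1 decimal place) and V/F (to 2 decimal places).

T = 326.0 K, V/F = 0.19

Adiabatic flash: solve Rachford–Rice at each trial T, then check hF = ψ·hV(T) + (1−ψ)·hL(T).
  T = 317.2 K: K = (3.026, 0.252, 0.142), RR gives ψ = 0.129, H_out = 3.360 kJ/mol
  T = 354.7 K: K = (4.863, 0.364, 0.207), RR gives ψ = 0.342, H_out = 14.202 kJ/mol
  T = 335.9 K: K = (3.885, 0.306, 0.173), RR gives ψ = 0.252, H_out = 9.340 kJ/mol
  T = 326.5 K: K = (3.439, 0.278, 0.157), RR gives ψ = 0.196, H_out = 6.538 kJ/mol
  T = 321.9 K: K = (3.231, 0.265, 0.150), RR gives ψ = 0.165, H_out = 5.027 kJ/mol
  T = 324.2 K: K = (3.334, 0.272, 0.153), RR gives ψ = 0.181, H_out = 5.796 kJ/mol
Linear interpolation between T = 324.2 (H_out = 5.796) and T = 326.5 (H_out = 6.538) on hF = 6.375 gives T ≈ 326.0 K, at which ψ = 0.19.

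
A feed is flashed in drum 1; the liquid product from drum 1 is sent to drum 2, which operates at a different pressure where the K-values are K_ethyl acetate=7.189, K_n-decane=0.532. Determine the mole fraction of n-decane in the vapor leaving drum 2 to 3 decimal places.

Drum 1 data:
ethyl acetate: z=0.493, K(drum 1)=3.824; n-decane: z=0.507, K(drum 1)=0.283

Drum 1:
Material balance + equilibrium reduce to Σ zᵢ(Kᵢ−1)/(1+ψ₁(Kᵢ−1)) = 0.
Feasibility: ΣzᵢKᵢ = 2.029, Σzᵢ/Kᵢ = 1.920 — both > 1, two phases present.
Binary case is linear: z₁(K₁−1)(1+ψ₁(K₂−1)) + z₂(K₂−1)(1+ψ₁(K₁−1)) = 0
⇒ ψ₁ = [z₁(K₁−1)+z₂(K₂−1)] / [−(K₁−1)(K₂−1)] = 1.0287/2.0248 = 0.508
Drum-1 compositions:
  ethyl acetate: x = 0.202, y = 0.774
  n-decane: x = 0.798, y = 0.226
Drum-2 feed = drum-1 liquid: z₂ = (0.2025, 0.7975).
Drum 2:
Let ψ₂ = V/F and solve Σ zᵢ(Kᵢ−1)/(1+ψ₂(Kᵢ−1)) = 0.
Check two-phase: ΣzᵢKᵢ = 1.880 > 1 and Σzᵢ/Kᵢ = 1.527 > 1, so g(0) = 0.880 > 0 and g(1) = -0.527 < 0.
Binary case is linear: z₁(K₁−1)(1+ψ₂(K₂−1)) + z₂(K₂−1)(1+ψ₂(K₁−1)) = 0
⇒ ψ₂ = [z₁(K₁−1)+z₂(K₂−1)] / [−(K₁−1)(K₂−1)] = 0.8799/2.8965 = 0.304
  ethyl acetate: x = 0.070, y = 0.505
  n-decane: x = 0.930, y = 0.495

y_n-decane (drum 2) = 0.495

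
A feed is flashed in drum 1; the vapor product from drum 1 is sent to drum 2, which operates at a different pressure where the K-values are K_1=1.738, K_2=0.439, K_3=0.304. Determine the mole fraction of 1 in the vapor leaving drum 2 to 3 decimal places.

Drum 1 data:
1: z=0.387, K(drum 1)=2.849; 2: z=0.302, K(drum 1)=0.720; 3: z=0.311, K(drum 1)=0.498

Drum 1:
Newton iteration, ψ₁⁰ = 0.39:
  ψ₁ = 0.390: g = 0.1267, g' = -0.598 → ψ₁ = 0.602
  ψ₁ = 0.602: g = 0.0132, g' = -0.492 → ψ₁ = 0.629
Converged at ψ₁ = 0.629.
Drum-1 compositions:
  1: x = 0.179, y = 0.510
  2: x = 0.367, y = 0.264
  3: x = 0.455, y = 0.226
Drum-2 feed = drum-1 vapor: z₂ = (0.5097, 0.2639, 0.2264).
Drum 2:
Material balance + equilibrium reduce to Σ zᵢ(Kᵢ−1)/(1+ψ₂(Kᵢ−1)) = 0.
Check two-phase: ΣzᵢKᵢ = 1.071 > 1 and Σzᵢ/Kᵢ = 1.639 > 1, so g(0) = 0.071 > 0 and g(1) = -0.639 < 0.
Iterate (Newton) starting at ψ₂ = 0.5:
  ψ₂ = 0.500: g = -0.1726, g' = -0.567 → ψ₂ = 0.195
  ψ₂ = 0.195: g = -0.0198, g' = -0.464 → ψ₂ = 0.153
  ψ₂ = 0.153: g = -0.0001, g' = -0.461 → ψ₂ = 0.152
Converged at ψ₂ = 0.152.
  1: x = 0.458, y = 0.796
  2: x = 0.289, y = 0.127
  3: x = 0.253, y = 0.077

y_1 (drum 2) = 0.796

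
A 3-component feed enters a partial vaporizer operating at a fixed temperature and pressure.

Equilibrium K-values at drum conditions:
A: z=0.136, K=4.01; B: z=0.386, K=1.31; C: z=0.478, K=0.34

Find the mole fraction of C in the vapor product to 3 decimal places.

y_C = 0.188

Material balance + equilibrium reduce to Σ zᵢ(Kᵢ−1)/(1+V/F(Kᵢ−1)) = 0.
g(0) = ΣzᵢKᵢ − 1 = 0.214 and g(1) = 1 − Σzᵢ/Kᵢ = -0.734, so a root lies in (0, 1).
Newton iteration, V/F⁰ = 0.5:
  V/F = 0.500: g = -0.2038, g' = -0.688 → V/F = 0.204
  V/F = 0.204: g = 0.0018, g' = -0.784 → V/F = 0.206
Converged at V/F = 0.206.
Compositions from xᵢ = zᵢ/(1+V/F(Kᵢ−1)), yᵢ = Kᵢxᵢ:
  A: x = 0.084, y = 0.337
  B: x = 0.363, y = 0.475
  C: x = 0.553, y = 0.188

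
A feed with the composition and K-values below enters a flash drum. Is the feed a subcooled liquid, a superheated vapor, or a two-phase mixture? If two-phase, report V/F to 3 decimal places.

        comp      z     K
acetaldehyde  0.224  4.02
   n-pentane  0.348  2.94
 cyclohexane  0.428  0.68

ΣzᵢKᵢ = 2.215; Σzᵢ/Kᵢ = 0.804.
Since Σzᵢ/Kᵢ < 1 the mixture is above its dew point — single vapor phase.

superheated vapor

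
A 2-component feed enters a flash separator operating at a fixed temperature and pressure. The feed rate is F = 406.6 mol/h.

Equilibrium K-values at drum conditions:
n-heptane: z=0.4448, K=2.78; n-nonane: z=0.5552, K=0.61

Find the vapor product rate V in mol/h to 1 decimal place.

V = 336.9 mol/h

Iterate (Newton) starting at ψ = 0.59:
  ψ = 0.5900: g = 0.10494, g' = -0.4777 → ψ = 0.8096
  ψ = 0.8096: g = 0.00788, g' = -0.4169 → ψ = 0.8285
  ψ = 0.8285: g = 0.00002, g' = -0.4144 → ψ = 0.8286
Converged at ψ = 0.8286.
Then V = ψ·F = 0.8286·406.6 = 336.9 mol/h and L = F − V = 69.7 mol/h.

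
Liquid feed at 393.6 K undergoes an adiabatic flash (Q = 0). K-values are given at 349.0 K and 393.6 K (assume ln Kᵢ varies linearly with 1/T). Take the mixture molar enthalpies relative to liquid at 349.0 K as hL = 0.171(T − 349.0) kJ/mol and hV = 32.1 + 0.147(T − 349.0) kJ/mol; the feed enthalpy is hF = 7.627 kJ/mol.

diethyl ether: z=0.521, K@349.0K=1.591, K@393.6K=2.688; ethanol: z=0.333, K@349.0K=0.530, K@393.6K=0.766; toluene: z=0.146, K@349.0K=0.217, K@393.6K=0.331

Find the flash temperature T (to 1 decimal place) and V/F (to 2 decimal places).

Adiabatic flash: solve Rachford–Rice at each trial T, then check hF = ψ·hV(T) + (1−ψ)·hL(T).
  T = 349.0 K: K = (1.591, 0.530, 0.217), RR gives ψ = 0.107, H_out = 3.437 kJ/mol
  T = 393.6 K: K = (2.688, 0.766, 0.331), RR gives ψ = 0.907, H_out = 35.778 kJ/mol
  T = 371.3 K: K = (2.101, 0.644, 0.271), RR gives ψ = 0.611, H_out = 23.089 kJ/mol
  T = 360.1 K: K = (1.835, 0.586, 0.243), RR gives ψ = 0.405, H_out = 14.799 kJ/mol
  T = 354.6 K: K = (1.712, 0.558, 0.230), RR gives ψ = 0.275, H_out = 9.741 kJ/mol
  T = 351.8 K: K = (1.651, 0.544, 0.224), RR gives ψ = 0.196, H_out = 6.771 kJ/mol
  T = 353.2 K: K = (1.681, 0.551, 0.227), RR gives ψ = 0.237, H_out = 8.296 kJ/mol
Linear interpolation between T = 351.8 (H_out = 6.771) and T = 353.2 (H_out = 8.296) on hF = 7.627 gives T ≈ 352.6 K, at which ψ = 0.22.

T = 352.6 K, V/F = 0.22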